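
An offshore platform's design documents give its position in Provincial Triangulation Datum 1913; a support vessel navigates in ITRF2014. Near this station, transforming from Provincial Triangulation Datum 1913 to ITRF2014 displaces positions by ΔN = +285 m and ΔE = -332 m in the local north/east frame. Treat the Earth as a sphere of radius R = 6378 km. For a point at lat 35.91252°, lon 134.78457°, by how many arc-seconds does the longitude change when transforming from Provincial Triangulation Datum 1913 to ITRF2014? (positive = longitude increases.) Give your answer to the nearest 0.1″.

Δλ = -13.3″

At latitude 35.91252°, cos φ = 0.809913.
One radian of longitude at latitude φ spans R cos φ, so Δλ = ΔE / (R cos φ) = -332.0 / (6378000 × 0.809913) = -6.4271e-05 rad = -13.257″.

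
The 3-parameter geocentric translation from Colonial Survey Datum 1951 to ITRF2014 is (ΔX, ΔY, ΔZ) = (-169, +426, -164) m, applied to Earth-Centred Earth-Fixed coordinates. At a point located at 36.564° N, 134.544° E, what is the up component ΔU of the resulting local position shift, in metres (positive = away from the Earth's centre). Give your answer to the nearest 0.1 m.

The local up (radial) axis is (cos φ cos λ, cos φ sin λ, sin φ), giving ΔU = 95.215 + 243.861 − 97.698 = 241.38 m.

ΔU = 241.4 m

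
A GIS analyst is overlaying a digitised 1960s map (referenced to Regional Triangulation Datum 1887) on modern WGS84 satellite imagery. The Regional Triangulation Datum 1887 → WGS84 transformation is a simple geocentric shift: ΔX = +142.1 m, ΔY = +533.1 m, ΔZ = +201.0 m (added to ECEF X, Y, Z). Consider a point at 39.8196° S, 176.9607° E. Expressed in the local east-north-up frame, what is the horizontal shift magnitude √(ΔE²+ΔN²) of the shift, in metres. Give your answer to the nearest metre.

546 m

The local east axis at (φ, λ) is (−sin λ, cos λ, 0), so ΔE = −sin(176.9607°)·142.1 + cos(176.9607°)·533.1 = -539.88 m.
The local north axis is (−sin φ cos λ, −sin φ sin λ, cos φ), giving ΔN = -90.869 + 18.100 + 154.381 = 81.61 m.
Horizontal magnitude = √(ΔE² + ΔN²) = √((-539.88)² + 81.61²) = 546.02 m.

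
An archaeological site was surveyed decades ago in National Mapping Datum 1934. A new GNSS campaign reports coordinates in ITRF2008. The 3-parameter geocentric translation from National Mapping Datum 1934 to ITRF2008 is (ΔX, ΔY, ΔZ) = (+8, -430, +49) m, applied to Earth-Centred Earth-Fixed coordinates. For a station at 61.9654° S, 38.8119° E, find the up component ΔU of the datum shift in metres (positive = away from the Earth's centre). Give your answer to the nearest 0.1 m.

The local up (radial) axis is (cos φ cos λ, cos φ sin λ, sin φ), giving ΔU = 2.930 − 126.671 − 43.251 = -166.99 m.

ΔU = -167.0 m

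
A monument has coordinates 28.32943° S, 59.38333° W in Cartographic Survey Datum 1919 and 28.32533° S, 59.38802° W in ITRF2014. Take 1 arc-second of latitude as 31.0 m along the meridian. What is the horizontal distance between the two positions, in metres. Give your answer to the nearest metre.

Δφ = -28.32533° − -28.32943° = +0.00410°; Δλ = -59.38802° − -59.38333° = -0.00469°.
1° of latitude = 3600 × 31.00 = 111600 m.
ΔN = Δφ × 111600 = 457.6 m; ΔE = Δλ × 111600 × cos(-28.32943°) = -0.00469 × 111600 × 0.880234 = -460.7 m.
Distance = √(ΔE² + ΔN²) = √((-460.7)² + 457.6²) = 649.3 m.

649 m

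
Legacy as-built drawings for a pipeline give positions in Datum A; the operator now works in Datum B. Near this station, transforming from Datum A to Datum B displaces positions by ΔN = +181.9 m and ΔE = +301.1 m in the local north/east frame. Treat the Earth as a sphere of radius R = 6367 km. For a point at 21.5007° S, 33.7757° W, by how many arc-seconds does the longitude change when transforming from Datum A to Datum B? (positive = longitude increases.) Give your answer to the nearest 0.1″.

Δλ = 10.5″

At latitude -21.5007°, cos φ = 0.930413.
One radian of longitude at latitude φ spans R cos φ, so Δλ = ΔE / (R cos φ) = 301.1 / (6367000 × 0.930413) = 5.0828e-05 rad = 10.484″.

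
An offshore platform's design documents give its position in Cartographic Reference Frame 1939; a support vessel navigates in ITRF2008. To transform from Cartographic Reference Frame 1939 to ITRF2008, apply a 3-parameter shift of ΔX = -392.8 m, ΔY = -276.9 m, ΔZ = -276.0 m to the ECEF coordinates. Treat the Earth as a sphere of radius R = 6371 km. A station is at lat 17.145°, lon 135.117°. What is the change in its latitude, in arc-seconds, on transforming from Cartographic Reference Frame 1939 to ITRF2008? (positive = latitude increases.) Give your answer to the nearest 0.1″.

sin φ = 0.294791, cos φ = 0.955562, sin λ = 0.705661, cos λ = -0.708549.
North component: ΔN = −sin φ cos λ·ΔX − sin φ sin λ·ΔY + cos φ·ΔZ = −(0.294791)(-0.708549)(-392.8) − (0.294791)(0.705661)(-276.9) + (0.955562)(-276.0) = -288.18 m.
1° of latitude spans πR/180 = 111195 m, so Δφ = -288.18 / 111195 × 3600 = -9.330″.

Δφ = -9.3″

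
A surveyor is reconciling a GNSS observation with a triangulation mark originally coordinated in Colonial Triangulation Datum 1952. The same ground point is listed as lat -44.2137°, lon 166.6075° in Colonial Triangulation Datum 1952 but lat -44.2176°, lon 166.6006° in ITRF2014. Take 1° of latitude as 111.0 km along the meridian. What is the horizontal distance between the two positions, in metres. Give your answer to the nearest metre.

Δφ = -44.2176° − -44.2137° = -0.0039°; Δλ = 166.6006° − 166.6075° = -0.0069°.
ΔN = Δφ × 111000 = -432.9 m; ΔE = Δλ × 111000 × cos(-44.2137°) = -0.0069 × 111000 × 0.716744 = -549.0 m.
Distance = √(ΔE² + ΔN²) = √((-549.0)² + (-432.9)²) = 699.1 m.

699 m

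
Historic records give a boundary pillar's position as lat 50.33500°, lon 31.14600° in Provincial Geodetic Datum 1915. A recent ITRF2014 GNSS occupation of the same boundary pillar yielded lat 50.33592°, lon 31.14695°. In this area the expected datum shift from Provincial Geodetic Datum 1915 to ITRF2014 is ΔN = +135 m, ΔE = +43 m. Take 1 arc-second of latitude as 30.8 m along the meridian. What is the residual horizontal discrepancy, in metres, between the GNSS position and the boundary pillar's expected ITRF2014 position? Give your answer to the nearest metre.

41 m

Observed coordinate differences: Δφ = +0.00092°, Δλ = +0.00095°.
Converting to metres (1° lat = 110880 m, cos φ = 0.638298): observed ΔN = 102.0 m, observed ΔE = 67.2 m.
Subtracting the expected shift leaves a residual of 102.0 − (135) = -33.0 m north and 67.2 − (43) = 24.2 m east.
Residual distance = √((-33.0)² + 24.2²) = 40.9 m.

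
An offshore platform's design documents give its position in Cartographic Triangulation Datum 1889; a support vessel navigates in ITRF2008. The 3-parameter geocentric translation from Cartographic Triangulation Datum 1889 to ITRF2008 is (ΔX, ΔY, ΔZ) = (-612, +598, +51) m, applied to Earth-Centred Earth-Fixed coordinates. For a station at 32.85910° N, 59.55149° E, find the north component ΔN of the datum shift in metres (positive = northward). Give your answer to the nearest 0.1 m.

ΔN = -68.6 m

The local north axis is (−sin φ cos λ, −sin φ sin λ, cos φ), giving ΔN = 168.274 − 279.712 + 42.840 = -68.60 m.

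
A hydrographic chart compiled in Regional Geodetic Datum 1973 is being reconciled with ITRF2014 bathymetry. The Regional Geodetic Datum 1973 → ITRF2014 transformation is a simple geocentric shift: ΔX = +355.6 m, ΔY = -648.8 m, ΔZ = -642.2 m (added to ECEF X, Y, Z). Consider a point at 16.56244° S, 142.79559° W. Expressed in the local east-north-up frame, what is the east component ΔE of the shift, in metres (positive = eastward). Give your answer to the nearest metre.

The local east axis at (φ, λ) is (−sin λ, cos λ, 0), so ΔE = −sin(-142.79559°)·355.6 + cos(-142.79559°)·(-648.8) = 731.78 m.

ΔE = 732 m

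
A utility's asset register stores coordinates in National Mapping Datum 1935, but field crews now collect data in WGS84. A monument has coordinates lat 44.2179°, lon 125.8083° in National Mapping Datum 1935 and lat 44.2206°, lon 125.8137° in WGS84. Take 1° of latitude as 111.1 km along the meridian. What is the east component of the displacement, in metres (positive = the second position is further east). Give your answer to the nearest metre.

Δφ = 44.2206° − 44.2179° = +0.0027°; Δλ = 125.8137° − 125.8083° = +0.0054°.
ΔN = Δφ × 111100 = 300.0 m; ΔE = Δλ × 111100 × cos(44.2179°) = +0.0054 × 111100 × 0.716693 = 430.0 m.

ΔE = 430 m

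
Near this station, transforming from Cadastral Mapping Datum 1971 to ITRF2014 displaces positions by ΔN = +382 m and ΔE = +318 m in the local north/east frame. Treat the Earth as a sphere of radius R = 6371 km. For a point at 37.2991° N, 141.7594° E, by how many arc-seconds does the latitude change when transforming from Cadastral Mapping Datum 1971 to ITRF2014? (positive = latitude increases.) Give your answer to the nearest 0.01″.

On a sphere of radius R, 1 rad of latitude = R, so Δφ = ΔN / R = 382.0 / 6371000 = 5.9959e-05 rad = 12.367″.

Δφ = 12.37″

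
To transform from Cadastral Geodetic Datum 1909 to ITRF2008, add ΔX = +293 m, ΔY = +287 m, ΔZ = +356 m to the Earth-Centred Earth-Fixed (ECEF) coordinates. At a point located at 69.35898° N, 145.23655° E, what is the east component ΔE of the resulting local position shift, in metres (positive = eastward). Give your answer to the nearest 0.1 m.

At φ = 69.35898°, λ = 145.23655°: sin φ = 0.935807, cos φ = 0.352512, sin λ = 0.570190, cos λ = -0.821513.
ΔE = −sin λ·ΔX + cos λ·ΔY = −(0.570190)·(293) + (-0.821513)·(287) = -402.84 m.

ΔE = -402.8 m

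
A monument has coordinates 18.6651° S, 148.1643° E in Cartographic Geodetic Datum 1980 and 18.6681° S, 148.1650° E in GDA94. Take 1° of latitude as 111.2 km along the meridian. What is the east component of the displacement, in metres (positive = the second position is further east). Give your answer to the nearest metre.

ΔE = 74 m

Δφ = -18.6681° − -18.6651° = -0.0030°; Δλ = 148.1650° − 148.1643° = +0.0007°.
ΔN = Δφ × 111200 = -333.6 m; ΔE = Δλ × 111200 × cos(-18.6651°) = +0.0007 × 111200 × 0.947405 = 73.7 m.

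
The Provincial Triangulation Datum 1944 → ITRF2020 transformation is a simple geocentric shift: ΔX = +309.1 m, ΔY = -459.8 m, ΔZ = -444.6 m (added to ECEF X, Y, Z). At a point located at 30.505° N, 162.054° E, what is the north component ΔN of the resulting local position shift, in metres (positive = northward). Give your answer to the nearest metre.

At φ = 30.505°, λ = 162.054°: sin φ = 0.507614, cos φ = 0.861585, sin λ = 0.308121, cos λ = -0.951347.
ΔN = −sin φ cos λ·ΔX − sin φ sin λ·ΔY + cos φ·ΔZ = −(0.507614)(-0.951347)(309.1) − (0.507614)(0.308121)(-459.8) + (0.861585)(-444.6) = -161.88 m.

ΔN = -162 m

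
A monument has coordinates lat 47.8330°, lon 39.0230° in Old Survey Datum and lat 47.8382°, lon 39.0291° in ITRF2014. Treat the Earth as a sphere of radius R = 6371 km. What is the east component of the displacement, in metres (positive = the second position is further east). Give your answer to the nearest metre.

Δφ = 47.8382° − 47.8330° = +0.0052°; Δλ = 39.0291° − 39.0230° = +0.0061°.
1° along a meridian = πR/180 = 111195 m.
ΔN = Δφ × 111195 = 578.2 m; ΔE = Δλ × 111195 × cos(47.8330°) = +0.0061 × 111195 × 0.671294 = 455.3 m.

ΔE = 455 m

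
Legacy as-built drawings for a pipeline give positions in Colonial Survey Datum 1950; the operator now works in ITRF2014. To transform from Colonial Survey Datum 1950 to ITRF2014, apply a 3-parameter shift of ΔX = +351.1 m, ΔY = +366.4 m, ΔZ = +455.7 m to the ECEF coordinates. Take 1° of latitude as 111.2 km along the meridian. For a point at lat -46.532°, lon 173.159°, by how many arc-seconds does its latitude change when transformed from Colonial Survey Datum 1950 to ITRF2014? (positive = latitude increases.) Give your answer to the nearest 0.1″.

Δφ = 3.0″

sin φ = -0.725759, cos φ = 0.687949, sin λ = 0.119114, cos λ = -0.992881.
North component: ΔN = −sin φ cos λ·ΔX − sin φ sin λ·ΔY + cos φ·ΔZ = −(-0.725759)(-0.992881)(351.1) − (-0.725759)(0.119114)(366.4) + (0.687949)(455.7) = 92.17 m.
1° of latitude spans 111200 m, so Δφ = 92.17 / 111200 × 3600 = 2.984″.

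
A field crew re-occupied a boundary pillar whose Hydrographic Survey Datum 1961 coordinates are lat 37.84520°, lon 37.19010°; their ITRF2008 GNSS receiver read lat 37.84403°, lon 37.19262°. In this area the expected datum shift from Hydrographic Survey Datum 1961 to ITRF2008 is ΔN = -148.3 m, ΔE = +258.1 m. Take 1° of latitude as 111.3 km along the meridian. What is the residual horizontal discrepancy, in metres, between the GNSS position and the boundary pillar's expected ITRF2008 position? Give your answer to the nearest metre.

Observed coordinate differences: Δφ = -0.00117°, Δλ = +0.00252°.
Converting to metres (1° lat = 111300 m, cos φ = 0.789671): observed ΔN = -130.2 m, observed ΔE = 221.5 m.
Subtracting the expected shift leaves a residual of -130.2 − (-148.3) = 18.1 m north and 221.5 − (258.1) = -36.6 m east.
Residual distance = √(18.1² + (-36.6)²) = 40.8 m.

41 m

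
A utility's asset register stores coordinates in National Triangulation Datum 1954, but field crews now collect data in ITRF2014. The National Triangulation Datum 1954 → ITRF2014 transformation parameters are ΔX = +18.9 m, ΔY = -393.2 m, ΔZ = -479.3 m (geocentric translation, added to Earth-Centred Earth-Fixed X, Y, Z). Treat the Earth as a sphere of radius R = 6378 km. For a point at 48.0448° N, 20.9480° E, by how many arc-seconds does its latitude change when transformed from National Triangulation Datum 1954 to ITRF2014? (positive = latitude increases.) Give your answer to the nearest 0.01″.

Δφ = -7.41″

sin φ = 0.743668, cos φ = 0.668549, sin λ = 0.357521, cos λ = 0.933905.
North component: ΔN = −sin φ cos λ·ΔX − sin φ sin λ·ΔY + cos φ·ΔZ = −(0.743668)(0.933905)(18.9) − (0.743668)(0.357521)(-393.2) + (0.668549)(-479.3) = -229.02 m.
1° of latitude spans πR/180 = 111317 m, so Δφ = -229.02 / 111317 × 3600 = -7.406″.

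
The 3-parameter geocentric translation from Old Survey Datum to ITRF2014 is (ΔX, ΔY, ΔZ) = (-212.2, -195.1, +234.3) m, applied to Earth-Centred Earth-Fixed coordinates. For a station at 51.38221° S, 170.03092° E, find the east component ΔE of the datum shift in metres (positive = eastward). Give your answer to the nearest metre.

At φ = -51.38221°, λ = 170.03092°: sin φ = -0.781327, cos φ = 0.624122, sin λ = 0.173117, cos λ = -0.984901.
ΔE = −sin λ·ΔX + cos λ·ΔY = −(0.173117)·(-212.2) + (-0.984901)·(-195.1) = 228.89 m.

ΔE = 229 m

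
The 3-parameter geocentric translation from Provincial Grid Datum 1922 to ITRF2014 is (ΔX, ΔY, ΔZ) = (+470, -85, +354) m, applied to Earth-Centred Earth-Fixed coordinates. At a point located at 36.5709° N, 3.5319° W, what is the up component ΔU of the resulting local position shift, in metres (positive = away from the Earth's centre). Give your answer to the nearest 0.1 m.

The local up (radial) axis is (cos φ cos λ, cos φ sin λ, sin φ), giving ΔU = 376.750 + 4.205 + 210.919 = 591.87 m.

ΔU = 591.9 m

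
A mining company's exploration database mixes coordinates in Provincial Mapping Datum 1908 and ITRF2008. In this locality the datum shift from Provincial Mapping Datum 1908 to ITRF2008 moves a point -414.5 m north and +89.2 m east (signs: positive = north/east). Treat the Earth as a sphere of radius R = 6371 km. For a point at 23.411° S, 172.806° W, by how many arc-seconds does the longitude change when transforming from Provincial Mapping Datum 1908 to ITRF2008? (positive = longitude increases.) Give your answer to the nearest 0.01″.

At latitude -23.411°, cos φ = 0.917678.
One radian of longitude at latitude φ spans R cos φ, so Δλ = ΔE / (R cos φ) = 89.2 / (6371000 × 0.917678) = 1.5257e-05 rad = 3.147″.

Δλ = 3.15″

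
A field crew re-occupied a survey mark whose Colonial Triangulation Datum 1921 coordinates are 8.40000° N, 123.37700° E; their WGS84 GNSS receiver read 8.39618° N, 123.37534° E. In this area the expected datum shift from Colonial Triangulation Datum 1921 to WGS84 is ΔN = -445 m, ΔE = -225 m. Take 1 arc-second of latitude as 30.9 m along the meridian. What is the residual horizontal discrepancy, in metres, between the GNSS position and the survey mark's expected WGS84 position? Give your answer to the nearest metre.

Observed coordinate differences: Δφ = -0.00382°, Δλ = -0.00166°.
Converting to metres (1° lat = 111240 m, cos φ = 0.989272): observed ΔN = -424.9 m, observed ΔE = -182.7 m.
Subtracting the expected shift leaves a residual of -424.9 − (-445) = 20.1 m north and -182.7 − (-225) = 42.3 m east.
Residual distance = √(20.1² + 42.3²) = 46.8 m.

47 m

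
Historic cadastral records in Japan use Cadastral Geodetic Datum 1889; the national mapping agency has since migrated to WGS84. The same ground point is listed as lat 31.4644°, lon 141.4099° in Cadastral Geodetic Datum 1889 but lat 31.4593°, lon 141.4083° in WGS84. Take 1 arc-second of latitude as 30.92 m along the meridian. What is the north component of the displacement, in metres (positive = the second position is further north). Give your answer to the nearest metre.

Δφ = 31.4593° − 31.4644° = -0.0051°; Δλ = 141.4083° − 141.4099° = -0.0016°.
1° of latitude = 3600 × 30.92 = 111312 m.
ΔN = Δφ × 111312 = -567.7 m; ΔE = Δλ × 111312 × cos(31.4644°) = -0.0016 × 111312 × 0.852965 = -151.9 m.

ΔN = -568 m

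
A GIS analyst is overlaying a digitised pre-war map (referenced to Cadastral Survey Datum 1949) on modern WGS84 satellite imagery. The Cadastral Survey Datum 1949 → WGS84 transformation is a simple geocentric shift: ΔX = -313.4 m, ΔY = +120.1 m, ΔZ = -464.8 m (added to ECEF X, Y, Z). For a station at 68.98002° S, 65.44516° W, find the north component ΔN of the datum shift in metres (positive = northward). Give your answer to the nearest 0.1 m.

At φ = -68.98002°, λ = -65.44516°: sin φ = -0.933455, cos φ = 0.358693, sin λ = -0.909564, cos λ = 0.415564.
ΔN = −sin φ cos λ·ΔX − sin φ sin λ·ΔY + cos φ·ΔZ = −(-0.933455)(0.415564)(-313.4) − (-0.933455)(-0.909564)(120.1) + (0.358693)(-464.8) = -390.26 m.

ΔN = -390.3 m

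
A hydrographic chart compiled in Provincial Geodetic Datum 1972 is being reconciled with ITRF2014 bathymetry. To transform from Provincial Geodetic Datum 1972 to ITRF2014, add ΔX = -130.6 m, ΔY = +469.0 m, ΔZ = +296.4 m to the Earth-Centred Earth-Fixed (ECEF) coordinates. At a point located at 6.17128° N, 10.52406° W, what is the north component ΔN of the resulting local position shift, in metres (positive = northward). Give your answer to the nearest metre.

The local north axis is (−sin φ cos λ, −sin φ sin λ, cos φ), giving ΔN = 13.803 + 9.209 + 294.682 = 317.69 m.

ΔN = 318 m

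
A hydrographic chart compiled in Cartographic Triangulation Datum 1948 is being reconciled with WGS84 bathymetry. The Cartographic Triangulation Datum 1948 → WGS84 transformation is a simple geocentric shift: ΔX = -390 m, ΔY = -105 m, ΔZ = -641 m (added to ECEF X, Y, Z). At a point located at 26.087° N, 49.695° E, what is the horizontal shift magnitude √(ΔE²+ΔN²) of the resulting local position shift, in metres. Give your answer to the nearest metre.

487 m

At φ = 26.087°, λ = 49.695°: sin φ = 0.439735, cos φ = 0.898127, sin λ = 0.762612, cos λ = 0.646856.
ΔE = −sin λ·ΔX + cos λ·ΔY = −(0.762612)·(-390) + (0.646856)·(-105) = 229.50 m.
ΔN = −sin φ cos λ·ΔX − sin φ sin λ·ΔY + cos φ·ΔZ = −(0.439735)(0.646856)(-390) − (0.439735)(0.762612)(-105) + (0.898127)(-641) = -429.55 m.
Horizontal magnitude = √(ΔE² + ΔN²) = √(229.50² + (-429.55)²) = 487.02 m.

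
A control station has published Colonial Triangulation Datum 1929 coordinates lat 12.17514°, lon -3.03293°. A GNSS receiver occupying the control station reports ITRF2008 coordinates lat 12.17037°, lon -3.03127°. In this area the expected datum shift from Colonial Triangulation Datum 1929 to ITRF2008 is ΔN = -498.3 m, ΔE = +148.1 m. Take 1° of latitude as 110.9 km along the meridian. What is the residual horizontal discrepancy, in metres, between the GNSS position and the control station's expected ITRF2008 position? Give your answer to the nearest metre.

44 m

Observed coordinate differences: Δφ = -0.00477°, Δλ = +0.00166°.
Converting to metres (1° lat = 110900 m, cos φ = 0.977507): observed ΔN = -529.0 m, observed ΔE = 180.0 m.
Subtracting the expected shift leaves a residual of -529.0 − (-498.3) = -30.7 m north and 180.0 − (148.1) = 31.9 m east.
Residual distance = √((-30.7)² + 31.9²) = 44.2 m.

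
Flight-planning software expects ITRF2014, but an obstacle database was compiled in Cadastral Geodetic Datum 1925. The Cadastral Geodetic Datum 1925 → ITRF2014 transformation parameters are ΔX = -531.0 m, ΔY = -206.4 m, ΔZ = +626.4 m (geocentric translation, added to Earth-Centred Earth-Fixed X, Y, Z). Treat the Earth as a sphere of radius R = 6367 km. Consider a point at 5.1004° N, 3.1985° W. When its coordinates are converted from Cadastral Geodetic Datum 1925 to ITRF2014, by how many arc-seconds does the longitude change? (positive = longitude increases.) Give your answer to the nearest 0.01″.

Δλ = -7.67″

sin φ = 0.088901, cos φ = 0.996040, sin λ = -0.055795, cos λ = 0.998442.
East component: ΔE = −sin λ·ΔX + cos λ·ΔY = −(-0.055795)(-531.0) + (0.998442)(-206.4) = -235.71 m.
1° of latitude spans πR/180 = 111125 m; at latitude φ, 1° of longitude spans that × cos φ = 110685.1 m, so Δλ = -235.71 / 110685.1 × 3600 = -7.666″.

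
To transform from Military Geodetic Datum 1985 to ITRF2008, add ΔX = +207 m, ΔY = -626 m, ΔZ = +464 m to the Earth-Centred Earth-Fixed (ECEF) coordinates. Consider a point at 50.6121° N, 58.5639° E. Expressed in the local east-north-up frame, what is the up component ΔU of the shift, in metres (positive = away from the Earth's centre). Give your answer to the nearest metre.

The local up (radial) axis is (cos φ cos λ, cos φ sin λ, sin φ), giving ΔU = 68.508 − 338.933 + 358.611 = 88.19 m.

ΔU = 88 m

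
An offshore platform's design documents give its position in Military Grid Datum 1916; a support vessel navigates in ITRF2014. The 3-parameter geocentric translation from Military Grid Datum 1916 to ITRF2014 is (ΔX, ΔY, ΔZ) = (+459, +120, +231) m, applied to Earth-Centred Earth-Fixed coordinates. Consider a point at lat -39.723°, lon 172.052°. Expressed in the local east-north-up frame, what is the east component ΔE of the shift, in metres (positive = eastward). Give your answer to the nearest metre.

ΔE = -182 m

The local east axis at (φ, λ) is (−sin λ, cos λ, 0), so ΔE = −sin(172.052°)·459 + cos(172.052°)·120 = -182.32 m.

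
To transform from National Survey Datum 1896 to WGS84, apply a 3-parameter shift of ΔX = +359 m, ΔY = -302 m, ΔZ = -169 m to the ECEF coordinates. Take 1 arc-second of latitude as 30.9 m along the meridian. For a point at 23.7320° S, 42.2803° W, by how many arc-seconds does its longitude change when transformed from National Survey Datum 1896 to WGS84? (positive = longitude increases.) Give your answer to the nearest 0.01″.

sin φ = -0.402459, cos φ = 0.915438, sin λ = -0.672758, cos λ = 0.739862.
East component: ΔE = −sin λ·ΔX + cos λ·ΔY = −(-0.672758)(359) + (0.739862)(-302) = 18.08 m.
1° of latitude spans 3600 × 30.90 = 111240 m; at latitude φ, 1° of longitude spans that × cos φ = 101833.3 m, so Δλ = 18.08 / 101833.3 × 3600 = 0.639″.

Δλ = 0.64″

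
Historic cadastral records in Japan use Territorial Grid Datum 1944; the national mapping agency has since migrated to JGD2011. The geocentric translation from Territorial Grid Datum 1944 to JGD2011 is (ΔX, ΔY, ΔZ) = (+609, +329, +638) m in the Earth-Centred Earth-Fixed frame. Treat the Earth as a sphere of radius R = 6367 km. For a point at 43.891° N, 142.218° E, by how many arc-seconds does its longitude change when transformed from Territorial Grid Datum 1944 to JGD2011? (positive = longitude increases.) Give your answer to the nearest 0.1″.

Δλ = -28.5″

sin φ = 0.693289, cos φ = 0.720660, sin λ = 0.612659, cos λ = -0.790348.
East component: ΔE = −sin λ·ΔX + cos λ·ΔY = −(0.612659)(609) + (-0.790348)(329) = -633.13 m.
1° of latitude spans πR/180 = 111125 m; at latitude φ, 1° of longitude spans that × cos φ = 80083.4 m, so Δλ = -633.13 / 80083.4 × 3600 = -28.461″.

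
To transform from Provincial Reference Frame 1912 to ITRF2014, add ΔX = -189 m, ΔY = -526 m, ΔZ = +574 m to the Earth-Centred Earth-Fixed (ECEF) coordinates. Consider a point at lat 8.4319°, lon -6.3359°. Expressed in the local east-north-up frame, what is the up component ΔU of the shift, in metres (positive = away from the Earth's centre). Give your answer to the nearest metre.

The local up (radial) axis is (cos φ cos λ, cos φ sin λ, sin φ), giving ΔU = -185.815 + 57.420 + 84.168 = -44.23 m.

ΔU = -44 m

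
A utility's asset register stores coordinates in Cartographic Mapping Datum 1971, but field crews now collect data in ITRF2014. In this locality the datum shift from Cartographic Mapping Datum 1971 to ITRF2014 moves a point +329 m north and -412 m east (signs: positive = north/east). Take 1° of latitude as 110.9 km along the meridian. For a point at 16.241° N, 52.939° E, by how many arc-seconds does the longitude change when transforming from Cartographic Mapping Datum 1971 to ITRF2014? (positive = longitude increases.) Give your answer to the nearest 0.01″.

Δλ = -13.93″

At latitude 16.241°, cos φ = 0.960094.
1° of longitude at this latitude = 110.9 × cos φ = 106.47 km, so Δλ = -412.0 / 106474.4 = -0.0038695° = -13.930″.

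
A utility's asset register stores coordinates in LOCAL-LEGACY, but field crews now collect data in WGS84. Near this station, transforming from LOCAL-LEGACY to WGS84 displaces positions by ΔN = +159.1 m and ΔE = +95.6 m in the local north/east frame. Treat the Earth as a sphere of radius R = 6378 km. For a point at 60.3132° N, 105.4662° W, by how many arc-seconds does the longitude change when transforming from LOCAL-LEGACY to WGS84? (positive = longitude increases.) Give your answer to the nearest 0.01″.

Δλ = 6.24″

At latitude 60.3132°, cos φ = 0.495259.
One radian of longitude at latitude φ spans R cos φ, so Δλ = ΔE / (R cos φ) = 95.6 / (6378000 × 0.495259) = 3.0265e-05 rad = 6.243″.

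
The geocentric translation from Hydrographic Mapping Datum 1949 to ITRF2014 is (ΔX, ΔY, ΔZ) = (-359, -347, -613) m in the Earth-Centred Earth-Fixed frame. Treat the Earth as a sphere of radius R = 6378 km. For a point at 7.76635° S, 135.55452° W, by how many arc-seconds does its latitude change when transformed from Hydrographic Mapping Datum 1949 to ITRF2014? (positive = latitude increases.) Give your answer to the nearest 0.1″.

Δφ = -17.5″

sin φ = -0.135134, cos φ = 0.990827, sin λ = -0.700230, cos λ = -0.713917.
North component: ΔN = −sin φ cos λ·ΔX − sin φ sin λ·ΔY + cos φ·ΔZ = −(-0.135134)(-0.713917)(-359) − (-0.135134)(-0.700230)(-347) + (0.990827)(-613) = -539.91 m.
1° of latitude spans πR/180 = 111317 m, so Δφ = -539.91 / 111317 × 3600 = -17.461″.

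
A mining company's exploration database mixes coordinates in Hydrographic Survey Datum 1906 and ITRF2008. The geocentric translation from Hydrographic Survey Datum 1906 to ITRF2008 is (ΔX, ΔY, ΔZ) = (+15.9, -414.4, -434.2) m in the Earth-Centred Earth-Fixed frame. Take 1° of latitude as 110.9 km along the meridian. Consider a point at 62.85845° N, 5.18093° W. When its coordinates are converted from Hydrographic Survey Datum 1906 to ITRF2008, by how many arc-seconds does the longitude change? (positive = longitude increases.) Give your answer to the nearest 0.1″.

Δλ = -29.3″

sin φ = 0.889882, cos φ = 0.456190, sin λ = -0.090301, cos λ = 0.995915.
East component: ΔE = −sin λ·ΔX + cos λ·ΔY = −(-0.090301)(15.9) + (0.995915)(-414.4) = -411.27 m.
1° of latitude spans 110900 m; at latitude φ, 1° of longitude spans that × cos φ = 50591.5 m, so Δλ = -411.27 / 50591.5 × 3600 = -29.265″.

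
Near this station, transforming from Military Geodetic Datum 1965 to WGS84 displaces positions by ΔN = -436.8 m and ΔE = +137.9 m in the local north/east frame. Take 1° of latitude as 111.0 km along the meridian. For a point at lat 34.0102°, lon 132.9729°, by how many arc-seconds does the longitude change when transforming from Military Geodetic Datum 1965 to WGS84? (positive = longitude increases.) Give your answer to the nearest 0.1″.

At latitude 34.0102°, cos φ = 0.828938.
1° of longitude at this latitude = 111.0 × cos φ = 92.01 km, so Δλ = 137.9 / 92012.1 = 0.0014987° = 5.395″.

Δλ = 5.4″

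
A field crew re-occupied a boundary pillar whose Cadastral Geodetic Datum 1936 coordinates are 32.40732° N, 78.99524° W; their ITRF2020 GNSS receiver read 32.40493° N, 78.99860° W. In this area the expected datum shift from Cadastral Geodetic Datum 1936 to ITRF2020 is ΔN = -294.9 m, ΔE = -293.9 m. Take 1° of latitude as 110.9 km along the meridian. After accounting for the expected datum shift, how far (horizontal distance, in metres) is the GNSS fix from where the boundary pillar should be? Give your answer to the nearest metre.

Observed coordinate differences: Δφ = -0.00239°, Δλ = -0.00336°.
Converting to metres (1° lat = 110900 m, cos φ = 0.844259): observed ΔN = -265.1 m, observed ΔE = -314.6 m.
Subtracting the expected shift leaves a residual of -265.1 − (-294.9) = 29.8 m north and -314.6 − (-293.9) = -20.7 m east.
Residual distance = √(29.8² + (-20.7)²) = 36.3 m.

36 m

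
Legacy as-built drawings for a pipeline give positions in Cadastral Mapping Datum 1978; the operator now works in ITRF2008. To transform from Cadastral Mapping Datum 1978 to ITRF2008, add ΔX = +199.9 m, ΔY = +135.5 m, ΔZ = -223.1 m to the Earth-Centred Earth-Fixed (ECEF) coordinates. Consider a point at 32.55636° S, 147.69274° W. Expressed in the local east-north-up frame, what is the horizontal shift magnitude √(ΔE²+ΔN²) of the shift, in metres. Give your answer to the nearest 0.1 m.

The local east axis at (φ, λ) is (−sin λ, cos λ, 0), so ΔE = −sin(-147.69274°)·199.9 + cos(-147.69274°)·135.5 = -7.69 m.
The local north axis is (−sin φ cos λ, −sin φ sin λ, cos φ), giving ΔN = -90.919 − 38.971 − 188.043 = -317.93 m.
Horizontal magnitude = √(ΔE² + ΔN²) = √((-7.69)² + (-317.93)²) = 318.03 m.

318.0 m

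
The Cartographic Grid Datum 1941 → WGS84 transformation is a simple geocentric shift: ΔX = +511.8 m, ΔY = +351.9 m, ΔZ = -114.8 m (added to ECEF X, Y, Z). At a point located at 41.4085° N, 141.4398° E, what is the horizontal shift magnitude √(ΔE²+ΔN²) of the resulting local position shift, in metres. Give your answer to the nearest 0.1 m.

595.1 m

The local east axis at (φ, λ) is (−sin λ, cos λ, 0), so ΔE = −sin(141.4398°)·511.8 + cos(141.4398°)·351.9 = -594.19 m.
The local north axis is (−sin φ cos λ, −sin φ sin λ, cos φ), giving ΔN = 264.704 − 145.085 − 86.101 = 33.52 m.
Horizontal magnitude = √(ΔE² + ΔN²) = √((-594.19)² + 33.52²) = 595.14 m.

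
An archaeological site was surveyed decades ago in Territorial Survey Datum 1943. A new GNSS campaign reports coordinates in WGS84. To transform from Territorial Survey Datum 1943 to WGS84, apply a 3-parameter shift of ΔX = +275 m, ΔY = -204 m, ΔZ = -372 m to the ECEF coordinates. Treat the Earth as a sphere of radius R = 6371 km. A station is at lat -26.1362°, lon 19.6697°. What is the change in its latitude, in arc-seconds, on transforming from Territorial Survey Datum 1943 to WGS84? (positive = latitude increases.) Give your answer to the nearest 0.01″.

sin φ = -0.440506, cos φ = 0.897749, sin λ = 0.336597, cos λ = 0.941649.
North component: ΔN = −sin φ cos λ·ΔX − sin φ sin λ·ΔY + cos φ·ΔZ = −(-0.440506)(0.941649)(275) − (-0.440506)(0.336597)(-204) + (0.897749)(-372) = -250.14 m.
1° of latitude spans πR/180 = 111195 m, so Δφ = -250.14 / 111195 × 3600 = -8.098″.

Δφ = -8.10″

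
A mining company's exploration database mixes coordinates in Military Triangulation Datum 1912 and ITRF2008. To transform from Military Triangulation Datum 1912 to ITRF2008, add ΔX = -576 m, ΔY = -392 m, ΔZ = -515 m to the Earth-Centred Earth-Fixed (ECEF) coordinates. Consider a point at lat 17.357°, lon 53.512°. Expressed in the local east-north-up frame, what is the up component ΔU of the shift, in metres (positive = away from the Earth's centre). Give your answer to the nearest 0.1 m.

ΔU = -781.4 m

The local up (radial) axis is (cos φ cos λ, cos φ sin λ, sin φ), giving ΔU = -326.924 − 300.810 − 153.637 = -781.37 m.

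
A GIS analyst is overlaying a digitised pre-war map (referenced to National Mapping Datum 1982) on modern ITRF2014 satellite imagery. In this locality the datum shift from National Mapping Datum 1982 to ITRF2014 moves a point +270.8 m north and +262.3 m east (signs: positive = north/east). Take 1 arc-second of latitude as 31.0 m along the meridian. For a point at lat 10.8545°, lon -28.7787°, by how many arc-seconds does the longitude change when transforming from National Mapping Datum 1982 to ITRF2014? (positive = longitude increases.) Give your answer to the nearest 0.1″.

At latitude 10.8545°, cos φ = 0.982109.
1″ of longitude at this latitude = 31.00 × cos φ = 30.4454 m, so Δλ = 262.3 / 30.4454 = 8.615″.

Δλ = 8.6″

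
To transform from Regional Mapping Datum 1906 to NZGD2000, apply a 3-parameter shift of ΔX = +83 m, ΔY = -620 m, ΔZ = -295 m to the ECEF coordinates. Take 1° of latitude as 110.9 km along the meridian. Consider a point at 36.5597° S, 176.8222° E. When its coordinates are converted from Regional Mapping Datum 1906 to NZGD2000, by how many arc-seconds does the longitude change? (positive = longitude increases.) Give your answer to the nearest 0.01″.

sin φ = -0.595660, cos φ = 0.803237, sin λ = 0.055435, cos λ = -0.998462.
East component: ΔE = −sin λ·ΔX + cos λ·ΔY = −(0.055435)(83) + (-0.998462)(-620) = 614.45 m.
1° of latitude spans 110900 m; at latitude φ, 1° of longitude spans that × cos φ = 89078.9 m, so Δλ = 614.45 / 89078.9 × 3600 = 24.832″.

Δλ = 24.83″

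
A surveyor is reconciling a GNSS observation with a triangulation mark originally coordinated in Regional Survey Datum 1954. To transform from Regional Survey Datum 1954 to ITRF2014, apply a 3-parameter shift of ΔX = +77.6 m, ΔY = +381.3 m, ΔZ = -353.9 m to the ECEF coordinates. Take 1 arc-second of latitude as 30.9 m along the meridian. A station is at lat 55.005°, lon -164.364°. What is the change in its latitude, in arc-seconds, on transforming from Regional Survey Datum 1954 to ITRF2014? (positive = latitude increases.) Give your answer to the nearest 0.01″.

sin φ = 0.819202, cos φ = 0.573505, sin λ = -0.269525, cos λ = -0.962993.
North component: ΔN = −sin φ cos λ·ΔX − sin φ sin λ·ΔY + cos φ·ΔZ = −(0.819202)(-0.962993)(77.6) − (0.819202)(-0.269525)(381.3) + (0.573505)(-353.9) = -57.56 m.
1° of latitude spans 3600 × 30.90 = 111240 m, so Δφ = -57.56 / 111240 × 3600 = -1.863″.

Δφ = -1.86″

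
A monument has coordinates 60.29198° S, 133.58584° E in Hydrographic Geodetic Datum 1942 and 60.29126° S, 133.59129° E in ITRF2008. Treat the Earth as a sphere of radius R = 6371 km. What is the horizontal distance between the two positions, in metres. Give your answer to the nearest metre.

Δφ = -60.29126° − -60.29198° = +0.00072°; Δλ = 133.59129° − 133.58584° = +0.00545°.
1° along a meridian = πR/180 = 111195 m.
ΔN = Δφ × 111195 = 80.1 m; ΔE = Δλ × 111195 × cos(-60.29198°) = +0.00545 × 111195 × 0.495580 = 300.3 m.
Distance = √(ΔE² + ΔN²) = √(300.3² + 80.1²) = 310.8 m.

311 m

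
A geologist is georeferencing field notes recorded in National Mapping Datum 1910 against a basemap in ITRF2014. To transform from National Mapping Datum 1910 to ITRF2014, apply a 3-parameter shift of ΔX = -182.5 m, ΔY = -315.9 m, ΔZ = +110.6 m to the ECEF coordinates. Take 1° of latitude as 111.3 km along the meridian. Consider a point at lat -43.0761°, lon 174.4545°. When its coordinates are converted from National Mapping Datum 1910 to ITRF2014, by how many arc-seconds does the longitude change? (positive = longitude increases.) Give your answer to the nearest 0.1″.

sin φ = -0.682969, cos φ = 0.730447, sin λ = 0.096636, cos λ = -0.995320.
East component: ΔE = −sin λ·ΔX + cos λ·ΔY = −(0.096636)(-182.5) + (-0.995320)(-315.9) = 332.06 m.
1° of latitude spans 111300 m; at latitude φ, 1° of longitude spans that × cos φ = 81298.8 m, so Δλ = 332.06 / 81298.8 × 3600 = 14.704″.

Δλ = 14.7″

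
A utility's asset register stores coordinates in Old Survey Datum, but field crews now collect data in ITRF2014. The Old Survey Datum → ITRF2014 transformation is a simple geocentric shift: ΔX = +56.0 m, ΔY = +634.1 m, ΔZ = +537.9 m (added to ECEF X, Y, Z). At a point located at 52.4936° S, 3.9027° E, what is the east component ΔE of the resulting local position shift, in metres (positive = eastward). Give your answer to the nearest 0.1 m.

ΔE = 628.8 m

At φ = -52.4936°, λ = 3.9027°: sin φ = -0.793285, cos φ = 0.608850, sin λ = 0.068062, cos λ = 0.997681.
ΔE = −sin λ·ΔX + cos λ·ΔY = −(0.068062)·(56.0) + (0.997681)·(634.1) = 628.82 m.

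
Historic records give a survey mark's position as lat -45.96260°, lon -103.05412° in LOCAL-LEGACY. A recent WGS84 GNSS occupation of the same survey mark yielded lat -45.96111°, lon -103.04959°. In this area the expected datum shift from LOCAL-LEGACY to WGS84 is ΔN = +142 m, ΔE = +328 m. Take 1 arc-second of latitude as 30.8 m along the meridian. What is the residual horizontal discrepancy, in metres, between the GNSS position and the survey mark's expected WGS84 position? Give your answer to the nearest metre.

31 m

Observed coordinate differences: Δφ = +0.00149°, Δλ = +0.00453°.
Converting to metres (1° lat = 110880 m, cos φ = 0.695128): observed ΔN = 165.2 m, observed ΔE = 349.2 m.
Subtracting the expected shift leaves a residual of 165.2 − (142) = 23.2 m north and 349.2 − (328) = 21.2 m east.
Residual distance = √(23.2² + 21.2²) = 31.4 m.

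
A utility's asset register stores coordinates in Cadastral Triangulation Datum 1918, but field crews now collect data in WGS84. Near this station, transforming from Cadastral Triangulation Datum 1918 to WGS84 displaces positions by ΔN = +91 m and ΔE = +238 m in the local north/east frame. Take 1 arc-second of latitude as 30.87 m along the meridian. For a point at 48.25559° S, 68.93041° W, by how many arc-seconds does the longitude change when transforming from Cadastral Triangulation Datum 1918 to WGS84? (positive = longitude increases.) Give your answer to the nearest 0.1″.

At latitude -48.25559°, cos φ = 0.665809.
1″ of longitude at this latitude = 30.87 × cos φ = 20.5535 m, so Δλ = 238.0 / 20.5535 = 11.580″.

Δλ = 11.6″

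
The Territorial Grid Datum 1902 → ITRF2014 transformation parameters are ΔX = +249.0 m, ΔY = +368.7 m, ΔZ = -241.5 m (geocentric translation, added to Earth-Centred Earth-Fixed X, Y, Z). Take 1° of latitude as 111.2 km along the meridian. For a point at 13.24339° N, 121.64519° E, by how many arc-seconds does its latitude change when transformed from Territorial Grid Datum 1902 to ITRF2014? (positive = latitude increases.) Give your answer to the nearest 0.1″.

sin φ = 0.229088, cos φ = 0.973406, sin λ = 0.851313, cos λ = -0.524658.
North component: ΔN = −sin φ cos λ·ΔX − sin φ sin λ·ΔY + cos φ·ΔZ = −(0.229088)(-0.524658)(249.0) − (0.229088)(0.851313)(368.7) + (0.973406)(-241.5) = -277.06 m.
1° of latitude spans 111200 m, so Δφ = -277.06 / 111200 × 3600 = -8.969″.

Δφ = -9.0″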